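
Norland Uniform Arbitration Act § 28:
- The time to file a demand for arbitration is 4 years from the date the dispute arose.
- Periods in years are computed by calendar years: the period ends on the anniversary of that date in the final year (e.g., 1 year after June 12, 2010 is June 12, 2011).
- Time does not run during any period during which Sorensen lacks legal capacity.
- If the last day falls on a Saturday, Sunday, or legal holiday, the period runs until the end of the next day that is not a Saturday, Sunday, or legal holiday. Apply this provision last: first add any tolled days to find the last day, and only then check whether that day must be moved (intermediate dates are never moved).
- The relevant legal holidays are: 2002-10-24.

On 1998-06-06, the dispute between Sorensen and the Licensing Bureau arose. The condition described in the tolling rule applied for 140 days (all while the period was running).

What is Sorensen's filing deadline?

4 years after 1998-06-06 is June 6, 2002.
Tolling adds 140 days: June 6, 2002 + 140 days = October 24, 2002.
October 24, 2002 is a listed holiday. The next qualifying day is October 25, 2002.

October 25, 2002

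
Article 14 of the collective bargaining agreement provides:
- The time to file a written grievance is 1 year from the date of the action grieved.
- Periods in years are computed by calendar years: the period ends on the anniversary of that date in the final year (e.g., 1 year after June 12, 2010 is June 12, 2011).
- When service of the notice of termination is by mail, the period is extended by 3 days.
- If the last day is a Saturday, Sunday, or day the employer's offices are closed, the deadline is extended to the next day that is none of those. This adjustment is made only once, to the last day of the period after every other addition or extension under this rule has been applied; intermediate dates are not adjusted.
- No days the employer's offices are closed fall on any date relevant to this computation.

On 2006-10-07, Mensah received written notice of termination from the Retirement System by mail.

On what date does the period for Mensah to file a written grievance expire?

1 year after 2006-10-07 is October 7, 2007.
Service was by mail, adding 3 days: October 7, 2007 + 3 days = October 10, 2007.
October 10, 2007 is a Wednesday and not a day the employer's offices are closed, so no extension applies.

October 10, 2007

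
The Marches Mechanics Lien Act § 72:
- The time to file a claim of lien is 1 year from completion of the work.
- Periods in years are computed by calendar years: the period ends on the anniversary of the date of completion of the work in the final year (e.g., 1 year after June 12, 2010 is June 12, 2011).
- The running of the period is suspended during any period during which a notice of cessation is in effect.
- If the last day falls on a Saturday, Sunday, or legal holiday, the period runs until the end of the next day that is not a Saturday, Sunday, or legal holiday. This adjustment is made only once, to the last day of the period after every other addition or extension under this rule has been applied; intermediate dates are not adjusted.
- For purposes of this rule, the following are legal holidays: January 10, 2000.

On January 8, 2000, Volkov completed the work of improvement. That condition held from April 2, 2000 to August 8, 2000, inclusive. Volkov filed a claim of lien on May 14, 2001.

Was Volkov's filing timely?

1 year after January 8, 2000 is January 8, 2001.
From April 2, 2000 through August 8, 2000 inclusive is 129 days; tolling adds 129 days: January 8, 2001 + 129 days = May 17, 2001.
May 17, 2001 is a Thursday and not a legal holiday, so no extension applies.
The deadline is May 17, 2001; the filing on May 14, 2001 is on or before that date.

Yes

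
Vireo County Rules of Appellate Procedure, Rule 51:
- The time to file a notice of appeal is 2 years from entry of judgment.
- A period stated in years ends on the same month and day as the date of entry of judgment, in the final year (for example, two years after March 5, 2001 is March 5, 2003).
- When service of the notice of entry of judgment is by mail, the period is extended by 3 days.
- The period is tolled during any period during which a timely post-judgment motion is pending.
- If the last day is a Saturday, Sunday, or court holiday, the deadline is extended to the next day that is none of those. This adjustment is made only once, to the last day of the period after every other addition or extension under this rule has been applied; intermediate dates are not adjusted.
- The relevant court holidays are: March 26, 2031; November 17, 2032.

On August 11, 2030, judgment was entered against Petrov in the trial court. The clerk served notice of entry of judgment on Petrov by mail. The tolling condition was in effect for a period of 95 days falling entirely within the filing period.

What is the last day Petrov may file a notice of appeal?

2 years after August 11, 2030 is August 11, 2032.
Service was by mail, adding 3 days: August 11, 2032 + 3 days = August 14, 2032.
Tolling adds 95 days: August 14, 2032 + 95 days = November 17, 2032.
November 17, 2032 is a listed holiday. The next qualifying day is November 18, 2032.

November 18, 2032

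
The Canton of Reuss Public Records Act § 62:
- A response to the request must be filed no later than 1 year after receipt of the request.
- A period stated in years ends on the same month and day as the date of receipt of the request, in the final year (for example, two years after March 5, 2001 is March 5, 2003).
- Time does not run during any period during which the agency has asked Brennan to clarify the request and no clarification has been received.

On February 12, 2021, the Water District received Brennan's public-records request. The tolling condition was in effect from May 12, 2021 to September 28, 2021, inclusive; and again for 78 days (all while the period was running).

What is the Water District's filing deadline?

September 18, 2022

1 year after February 12, 2021 is February 12, 2022.
From May 12, 2021 through September 28, 2021 inclusive is 140 days; tolling adds 140 days: February 12, 2022 + 140 days = July 2, 2022.
Tolling adds 78 days: July 2, 2022 + 78 days = September 18, 2022.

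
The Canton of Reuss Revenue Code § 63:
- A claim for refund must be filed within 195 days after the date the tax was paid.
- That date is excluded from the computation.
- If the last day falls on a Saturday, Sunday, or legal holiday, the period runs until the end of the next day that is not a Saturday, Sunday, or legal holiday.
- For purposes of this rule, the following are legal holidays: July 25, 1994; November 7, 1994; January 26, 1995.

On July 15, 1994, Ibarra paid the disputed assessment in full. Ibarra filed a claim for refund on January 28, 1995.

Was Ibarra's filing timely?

No

195 days after July 15, 1994 is January 26, 1995.
January 26, 1995 is a listed holiday. The next qualifying day is January 27, 1995.
The deadline is January 27, 1995; the filing on January 28, 1995 is after that date.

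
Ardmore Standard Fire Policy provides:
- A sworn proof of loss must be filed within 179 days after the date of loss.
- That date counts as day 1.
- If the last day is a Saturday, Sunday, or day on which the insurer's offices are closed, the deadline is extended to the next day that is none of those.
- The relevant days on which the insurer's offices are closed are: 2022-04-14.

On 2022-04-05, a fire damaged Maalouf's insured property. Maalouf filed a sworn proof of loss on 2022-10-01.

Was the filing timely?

No

Counting 2022-04-05 as day 1, day 179 is September 30, 2022.
September 30, 2022 is a Friday and not a day on which the insurer's offices are closed, so no extension applies.
The deadline is September 30, 2022; the filing on October 1, 2022 is after that date.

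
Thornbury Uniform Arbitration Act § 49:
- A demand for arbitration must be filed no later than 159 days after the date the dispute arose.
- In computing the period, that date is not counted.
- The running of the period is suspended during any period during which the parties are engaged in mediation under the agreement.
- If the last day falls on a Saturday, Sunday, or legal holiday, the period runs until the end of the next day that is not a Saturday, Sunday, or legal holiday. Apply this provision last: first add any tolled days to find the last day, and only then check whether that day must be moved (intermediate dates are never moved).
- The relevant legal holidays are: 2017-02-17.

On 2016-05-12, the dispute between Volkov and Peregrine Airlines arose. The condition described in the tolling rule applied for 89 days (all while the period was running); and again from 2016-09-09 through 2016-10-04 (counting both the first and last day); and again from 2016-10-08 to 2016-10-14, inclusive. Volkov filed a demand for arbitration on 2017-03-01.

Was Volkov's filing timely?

159 days after 2016-05-12 is October 18, 2016.
Tolling adds 89 days: October 18, 2016 + 89 days = January 15, 2017.
From September 9, 2016 through October 4, 2016 inclusive is 26 days; tolling adds 26 days: January 15, 2017 + 26 days = February 10, 2017.
From October 8, 2016 through October 14, 2016 inclusive is 7 days; tolling adds 7 days: February 10, 2017 + 7 days = February 17, 2017.
February 17, 2017 is a listed holiday; February 18, 2017 is Saturday; February 19, 2017 is Sunday. The next qualifying day is February 20, 2017.
The deadline is February 20, 2017; the filing on March 1, 2017 is after that date.

No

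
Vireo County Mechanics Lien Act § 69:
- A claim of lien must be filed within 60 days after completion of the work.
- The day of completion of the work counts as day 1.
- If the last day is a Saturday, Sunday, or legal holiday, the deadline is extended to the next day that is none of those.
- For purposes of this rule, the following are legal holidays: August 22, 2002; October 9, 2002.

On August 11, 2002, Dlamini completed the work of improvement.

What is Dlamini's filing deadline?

October 10, 2002

Counting August 11, 2002 as day 1, day 60 is October 9, 2002.
October 9, 2002 is a listed holiday. The next qualifying day is October 10, 2002.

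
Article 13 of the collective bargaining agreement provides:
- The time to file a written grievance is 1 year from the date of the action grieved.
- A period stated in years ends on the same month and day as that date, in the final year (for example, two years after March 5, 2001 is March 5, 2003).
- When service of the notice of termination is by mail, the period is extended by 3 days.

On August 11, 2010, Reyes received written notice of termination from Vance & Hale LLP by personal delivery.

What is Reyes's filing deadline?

August 11, 2011

1 year after August 11, 2010 is August 11, 2011.
Service was not by mail, so no mail extension applies.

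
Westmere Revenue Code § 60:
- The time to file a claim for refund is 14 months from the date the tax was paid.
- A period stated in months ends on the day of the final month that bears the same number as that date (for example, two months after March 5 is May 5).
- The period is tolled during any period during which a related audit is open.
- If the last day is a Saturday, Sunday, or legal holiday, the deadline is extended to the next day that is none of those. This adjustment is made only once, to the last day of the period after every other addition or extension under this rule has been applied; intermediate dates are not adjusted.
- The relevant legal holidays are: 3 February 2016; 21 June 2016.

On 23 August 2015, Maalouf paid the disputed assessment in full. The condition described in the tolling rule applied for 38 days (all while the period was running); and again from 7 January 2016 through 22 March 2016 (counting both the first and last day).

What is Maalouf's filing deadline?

14 months after 23 August 2015 is October 23, 2016.
Tolling adds 38 days: October 23, 2016 + 38 days = November 30, 2016.
From January 7, 2016 through March 22, 2016 inclusive is 76 days; tolling adds 76 days: November 30, 2016 + 76 days = February 14, 2017.
February 14, 2017 is a Tuesday and not a legal holiday, so no extension applies.

February 14, 2017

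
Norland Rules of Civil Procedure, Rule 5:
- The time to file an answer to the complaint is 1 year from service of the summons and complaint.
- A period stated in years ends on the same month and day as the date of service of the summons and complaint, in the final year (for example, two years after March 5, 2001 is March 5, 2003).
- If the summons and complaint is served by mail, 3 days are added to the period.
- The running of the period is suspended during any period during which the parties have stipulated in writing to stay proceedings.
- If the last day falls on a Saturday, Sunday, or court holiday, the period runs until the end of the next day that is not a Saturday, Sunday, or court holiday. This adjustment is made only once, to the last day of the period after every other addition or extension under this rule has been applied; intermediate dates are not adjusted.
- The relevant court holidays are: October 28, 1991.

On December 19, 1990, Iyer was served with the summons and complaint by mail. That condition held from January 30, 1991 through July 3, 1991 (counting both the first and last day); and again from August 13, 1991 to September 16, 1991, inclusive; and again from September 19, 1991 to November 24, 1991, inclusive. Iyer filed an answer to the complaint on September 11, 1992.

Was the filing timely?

No

1 year after December 19, 1990 is December 19, 1991.
Service was by mail, adding 3 days: December 19, 1991 + 3 days = December 22, 1991.
From January 30, 1991 through July 3, 1991 inclusive is 155 days; tolling adds 155 days: December 22, 1991 + 155 days = May 25, 1992.
From August 13, 1991 through September 16, 1991 inclusive is 35 days; tolling adds 35 days: May 25, 1992 + 35 days = June 29, 1992.
From September 19, 1991 through November 24, 1991 inclusive is 67 days; tolling adds 67 days: June 29, 1992 + 67 days = September 4, 1992.
September 4, 1992 is a Friday and not a court holiday, so no extension applies.
The deadline is September 4, 1992; the filing on September 11, 1992 is after that date.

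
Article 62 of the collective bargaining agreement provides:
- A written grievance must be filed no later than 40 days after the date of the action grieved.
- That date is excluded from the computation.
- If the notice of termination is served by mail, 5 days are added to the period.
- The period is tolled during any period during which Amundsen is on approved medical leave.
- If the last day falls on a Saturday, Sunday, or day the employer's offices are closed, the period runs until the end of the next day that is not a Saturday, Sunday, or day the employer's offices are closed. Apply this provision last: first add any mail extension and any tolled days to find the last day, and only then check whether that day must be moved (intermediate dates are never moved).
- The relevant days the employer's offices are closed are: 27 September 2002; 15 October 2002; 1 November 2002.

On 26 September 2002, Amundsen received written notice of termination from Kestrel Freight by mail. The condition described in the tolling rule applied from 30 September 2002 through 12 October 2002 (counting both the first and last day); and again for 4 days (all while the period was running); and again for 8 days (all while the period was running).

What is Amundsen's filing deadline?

December 5, 2002

40 days after 26 September 2002 is November 5, 2002.
Service was by mail, adding 5 days: November 5, 2002 + 5 days = November 10, 2002.
From September 30, 2002 through October 12, 2002 inclusive is 13 days; tolling adds 13 days: November 10, 2002 + 13 days = November 23, 2002.
Tolling adds 4 days: November 23, 2002 + 4 days = November 27, 2002.
Tolling adds 8 days: November 27, 2002 + 8 days = December 5, 2002.
December 5, 2002 is a Thursday and not a day the employer's offices are closed, so no extension applies.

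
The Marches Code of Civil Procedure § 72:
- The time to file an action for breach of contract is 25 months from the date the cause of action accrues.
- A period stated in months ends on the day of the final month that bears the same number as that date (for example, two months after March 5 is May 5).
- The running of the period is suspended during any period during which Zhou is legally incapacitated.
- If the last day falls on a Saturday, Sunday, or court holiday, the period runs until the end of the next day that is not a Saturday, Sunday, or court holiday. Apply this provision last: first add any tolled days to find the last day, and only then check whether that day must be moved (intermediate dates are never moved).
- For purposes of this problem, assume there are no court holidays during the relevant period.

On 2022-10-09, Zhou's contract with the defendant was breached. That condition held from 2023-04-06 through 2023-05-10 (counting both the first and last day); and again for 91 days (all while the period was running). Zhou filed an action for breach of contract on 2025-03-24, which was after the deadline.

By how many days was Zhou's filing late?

7 days

25 months after 2022-10-09 is November 9, 2024.
From April 6, 2023 through May 10, 2023 inclusive is 35 days; tolling adds 35 days: November 9, 2024 + 35 days = December 14, 2024.
Tolling adds 91 days: December 14, 2024 + 91 days = March 15, 2025.
March 15, 2025 is Saturday; March 16, 2025 is Sunday. The next qualifying day is March 17, 2025.
The deadline is March 17, 2025; from March 17, 2025 to March 24, 2025 is 7 days.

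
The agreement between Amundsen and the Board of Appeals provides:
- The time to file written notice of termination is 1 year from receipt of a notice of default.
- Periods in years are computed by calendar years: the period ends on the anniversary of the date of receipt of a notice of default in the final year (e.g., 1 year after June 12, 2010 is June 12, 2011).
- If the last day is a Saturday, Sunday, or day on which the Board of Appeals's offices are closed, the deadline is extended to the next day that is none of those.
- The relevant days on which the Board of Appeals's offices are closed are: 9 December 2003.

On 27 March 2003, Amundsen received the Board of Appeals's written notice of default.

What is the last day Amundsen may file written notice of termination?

1 year after 27 March 2003 is March 27, 2004.
March 27, 2004 is Saturday; March 28, 2004 is Sunday. The next qualifying day is March 29, 2004.

March 29, 2004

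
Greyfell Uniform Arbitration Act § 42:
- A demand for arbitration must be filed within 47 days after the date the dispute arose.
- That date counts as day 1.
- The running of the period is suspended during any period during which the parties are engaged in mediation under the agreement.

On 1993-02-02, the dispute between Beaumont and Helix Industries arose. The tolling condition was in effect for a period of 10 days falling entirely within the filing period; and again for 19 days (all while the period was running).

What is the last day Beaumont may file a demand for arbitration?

April 18, 1993

Counting 1993-02-02 as day 1, day 47 is March 20, 1993.
Tolling adds 10 days: March 20, 1993 + 10 days = March 30, 1993.
Tolling adds 19 days: March 30, 1993 + 19 days = April 18, 1993.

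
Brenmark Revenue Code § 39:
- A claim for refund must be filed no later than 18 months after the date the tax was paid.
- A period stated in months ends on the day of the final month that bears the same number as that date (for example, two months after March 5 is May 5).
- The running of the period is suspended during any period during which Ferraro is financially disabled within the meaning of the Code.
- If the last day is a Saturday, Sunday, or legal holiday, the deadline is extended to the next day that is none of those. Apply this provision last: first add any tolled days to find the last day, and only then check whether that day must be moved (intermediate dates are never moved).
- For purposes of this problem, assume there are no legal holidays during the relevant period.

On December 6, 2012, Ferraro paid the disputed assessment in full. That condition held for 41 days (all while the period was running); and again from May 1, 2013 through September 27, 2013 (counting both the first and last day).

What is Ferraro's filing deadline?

December 15, 2014

18 months after December 6, 2012 is June 6, 2014.
Tolling adds 41 days: June 6, 2014 + 41 days = July 17, 2014.
From May 1, 2013 through September 27, 2013 inclusive is 150 days; tolling adds 150 days: July 17, 2014 + 150 days = December 14, 2014.
December 14, 2014 is Sunday. The next qualifying day is December 15, 2014.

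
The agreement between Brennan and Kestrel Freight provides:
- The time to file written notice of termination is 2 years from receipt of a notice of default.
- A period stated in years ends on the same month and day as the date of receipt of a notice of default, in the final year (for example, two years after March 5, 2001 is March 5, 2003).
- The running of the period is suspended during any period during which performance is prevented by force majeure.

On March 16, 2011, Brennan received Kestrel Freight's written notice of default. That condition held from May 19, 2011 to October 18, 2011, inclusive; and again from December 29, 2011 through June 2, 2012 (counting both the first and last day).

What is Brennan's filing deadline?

2 years after March 16, 2011 is March 16, 2013.
From May 19, 2011 through October 18, 2011 inclusive is 153 days; tolling adds 153 days: March 16, 2013 + 153 days = August 16, 2013.
From December 29, 2011 through June 2, 2012 inclusive is 157 days; tolling adds 157 days: August 16, 2013 + 157 days = January 20, 2014.

January 20, 2014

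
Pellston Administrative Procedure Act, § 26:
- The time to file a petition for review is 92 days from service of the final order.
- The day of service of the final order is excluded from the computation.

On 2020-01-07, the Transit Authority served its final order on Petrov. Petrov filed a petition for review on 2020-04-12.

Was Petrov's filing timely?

92 days after 2020-01-07 is April 8, 2020.
The deadline is April 8, 2020; the filing on April 12, 2020 is after that date.

No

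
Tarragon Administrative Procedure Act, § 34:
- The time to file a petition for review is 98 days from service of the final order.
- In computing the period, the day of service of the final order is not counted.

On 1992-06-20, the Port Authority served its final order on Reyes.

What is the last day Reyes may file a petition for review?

98 days after 1992-06-20 is September 26, 1992.

September 26, 1992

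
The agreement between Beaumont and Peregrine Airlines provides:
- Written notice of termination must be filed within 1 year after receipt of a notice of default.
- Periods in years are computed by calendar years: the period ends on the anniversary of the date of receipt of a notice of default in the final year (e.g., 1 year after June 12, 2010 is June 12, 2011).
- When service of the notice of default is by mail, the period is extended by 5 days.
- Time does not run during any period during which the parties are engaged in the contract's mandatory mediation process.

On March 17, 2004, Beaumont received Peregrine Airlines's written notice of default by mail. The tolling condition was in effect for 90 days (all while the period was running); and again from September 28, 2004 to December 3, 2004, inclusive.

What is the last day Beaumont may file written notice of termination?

August 26, 2005

1 year after March 17, 2004 is March 17, 2005.
Service was by mail, adding 5 days: March 17, 2005 + 5 days = March 22, 2005.
Tolling adds 90 days: March 22, 2005 + 90 days = June 20, 2005.
From September 28, 2004 through December 3, 2004 inclusive is 67 days; tolling adds 67 days: June 20, 2005 + 67 days = August 26, 2005.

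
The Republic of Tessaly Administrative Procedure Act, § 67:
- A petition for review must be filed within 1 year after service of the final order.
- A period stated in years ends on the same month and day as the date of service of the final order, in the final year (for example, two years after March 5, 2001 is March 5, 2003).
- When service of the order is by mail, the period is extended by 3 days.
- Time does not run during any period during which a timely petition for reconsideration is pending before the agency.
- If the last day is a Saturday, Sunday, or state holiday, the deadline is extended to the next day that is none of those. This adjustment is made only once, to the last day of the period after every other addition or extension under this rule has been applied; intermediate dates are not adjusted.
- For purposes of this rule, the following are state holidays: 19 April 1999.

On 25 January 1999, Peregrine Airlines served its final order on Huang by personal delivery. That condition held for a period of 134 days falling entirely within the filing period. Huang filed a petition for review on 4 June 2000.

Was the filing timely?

Yes

1 year after 25 January 1999 is January 25, 2000.
Service was not by mail, so no mail extension applies.
Tolling adds 134 days: January 25, 2000 + 134 days = June 7, 2000.
June 7, 2000 is a Wednesday and not a state holiday, so no extension applies.
The deadline is June 7, 2000; the filing on June 4, 2000 is on or before that date.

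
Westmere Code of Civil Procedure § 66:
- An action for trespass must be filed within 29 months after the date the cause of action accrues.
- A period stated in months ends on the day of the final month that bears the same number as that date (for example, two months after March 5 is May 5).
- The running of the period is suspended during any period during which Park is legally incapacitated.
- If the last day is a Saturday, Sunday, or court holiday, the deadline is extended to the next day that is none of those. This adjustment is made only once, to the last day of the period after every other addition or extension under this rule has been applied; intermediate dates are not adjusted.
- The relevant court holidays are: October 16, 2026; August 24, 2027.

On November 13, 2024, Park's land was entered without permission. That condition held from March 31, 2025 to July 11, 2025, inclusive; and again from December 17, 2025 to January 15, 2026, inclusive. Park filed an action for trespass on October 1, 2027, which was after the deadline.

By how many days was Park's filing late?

29 months after November 13, 2024 is April 13, 2027.
From March 31, 2025 through July 11, 2025 inclusive is 103 days; tolling adds 103 days: April 13, 2027 + 103 days = July 25, 2027.
From December 17, 2025 through January 15, 2026 inclusive is 30 days; tolling adds 30 days: July 25, 2027 + 30 days = August 24, 2027.
August 24, 2027 is a listed holiday. The next qualifying day is August 25, 2027.
The deadline is August 25, 2027; from August 25, 2027 to October 1, 2027 is 37 days.

37 days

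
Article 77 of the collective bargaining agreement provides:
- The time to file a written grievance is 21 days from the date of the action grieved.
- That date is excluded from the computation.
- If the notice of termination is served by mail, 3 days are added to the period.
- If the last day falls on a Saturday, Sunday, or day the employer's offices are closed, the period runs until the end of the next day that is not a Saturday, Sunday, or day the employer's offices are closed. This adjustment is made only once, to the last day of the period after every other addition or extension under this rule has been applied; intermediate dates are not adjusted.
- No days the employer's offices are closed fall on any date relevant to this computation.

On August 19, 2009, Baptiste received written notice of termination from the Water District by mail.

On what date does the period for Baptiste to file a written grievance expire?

September 14, 2009

21 days after August 19, 2009 is September 9, 2009.
Service was by mail, adding 3 days: September 9, 2009 + 3 days = September 12, 2009.
September 12, 2009 is Saturday; September 13, 2009 is Sunday. The next qualifying day is September 14, 2009.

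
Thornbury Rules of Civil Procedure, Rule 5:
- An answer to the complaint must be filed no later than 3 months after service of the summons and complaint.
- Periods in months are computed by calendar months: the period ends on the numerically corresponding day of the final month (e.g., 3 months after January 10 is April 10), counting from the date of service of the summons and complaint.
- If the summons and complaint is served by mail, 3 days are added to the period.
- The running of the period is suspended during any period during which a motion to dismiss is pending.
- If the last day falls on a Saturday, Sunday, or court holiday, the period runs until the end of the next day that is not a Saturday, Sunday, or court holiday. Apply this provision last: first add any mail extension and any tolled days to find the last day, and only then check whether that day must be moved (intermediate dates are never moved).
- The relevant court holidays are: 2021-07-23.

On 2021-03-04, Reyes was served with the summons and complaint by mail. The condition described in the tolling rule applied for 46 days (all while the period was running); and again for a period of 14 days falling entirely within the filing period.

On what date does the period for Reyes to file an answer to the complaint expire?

August 6, 2021

3 months after 2021-03-04 is June 4, 2021.
Service was by mail, adding 3 days: June 4, 2021 + 3 days = June 7, 2021.
Tolling adds 46 days: June 7, 2021 + 46 days = July 23, 2021.
Tolling adds 14 days: July 23, 2021 + 14 days = August 6, 2021.
August 6, 2021 is a Friday and not a court holiday, so no extension applies.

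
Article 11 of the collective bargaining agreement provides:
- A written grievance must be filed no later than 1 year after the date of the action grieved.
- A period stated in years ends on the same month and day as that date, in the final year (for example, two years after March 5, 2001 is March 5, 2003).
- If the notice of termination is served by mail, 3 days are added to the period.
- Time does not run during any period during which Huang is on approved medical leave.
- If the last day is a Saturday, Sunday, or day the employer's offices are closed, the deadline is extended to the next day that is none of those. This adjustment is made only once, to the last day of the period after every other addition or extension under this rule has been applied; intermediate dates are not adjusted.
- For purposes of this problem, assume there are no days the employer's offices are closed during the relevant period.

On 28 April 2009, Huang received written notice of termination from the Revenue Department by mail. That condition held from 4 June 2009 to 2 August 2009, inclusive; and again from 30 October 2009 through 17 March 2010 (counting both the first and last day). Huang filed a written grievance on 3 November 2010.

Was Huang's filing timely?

1 year after 28 April 2009 is April 28, 2010.
Service was by mail, adding 3 days: April 28, 2010 + 3 days = May 1, 2010.
From June 4, 2009 through August 2, 2009 inclusive is 60 days; tolling adds 60 days: May 1, 2010 + 60 days = June 30, 2010.
From October 30, 2009 through March 17, 2010 inclusive is 139 days; tolling adds 139 days: June 30, 2010 + 139 days = November 16, 2010.
November 16, 2010 is a Tuesday and not a day the employer's offices are closed, so no extension applies.
The deadline is November 16, 2010; the filing on November 3, 2010 is on or before that date.

Yes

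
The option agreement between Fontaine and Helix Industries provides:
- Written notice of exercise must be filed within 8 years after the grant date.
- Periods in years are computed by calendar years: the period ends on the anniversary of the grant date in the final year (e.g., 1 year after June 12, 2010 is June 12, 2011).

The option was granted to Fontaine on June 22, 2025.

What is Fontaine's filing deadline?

June 22, 2033

8 years after June 22, 2025 is June 22, 2033.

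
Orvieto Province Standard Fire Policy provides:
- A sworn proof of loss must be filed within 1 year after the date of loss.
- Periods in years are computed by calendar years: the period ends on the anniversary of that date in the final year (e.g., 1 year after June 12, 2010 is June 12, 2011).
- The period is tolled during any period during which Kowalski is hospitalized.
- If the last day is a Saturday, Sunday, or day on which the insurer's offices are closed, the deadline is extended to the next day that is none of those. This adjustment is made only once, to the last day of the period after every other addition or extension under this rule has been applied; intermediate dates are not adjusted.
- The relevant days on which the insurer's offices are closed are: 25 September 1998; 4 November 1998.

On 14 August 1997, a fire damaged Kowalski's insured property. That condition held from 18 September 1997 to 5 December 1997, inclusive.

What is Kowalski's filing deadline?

November 2, 1998

1 year after 14 August 1997 is August 14, 1998.
From September 18, 1997 through December 5, 1997 inclusive is 79 days; tolling adds 79 days: August 14, 1998 + 79 days = November 1, 1998.
November 1, 1998 is Sunday. The next qualifying day is November 2, 1998.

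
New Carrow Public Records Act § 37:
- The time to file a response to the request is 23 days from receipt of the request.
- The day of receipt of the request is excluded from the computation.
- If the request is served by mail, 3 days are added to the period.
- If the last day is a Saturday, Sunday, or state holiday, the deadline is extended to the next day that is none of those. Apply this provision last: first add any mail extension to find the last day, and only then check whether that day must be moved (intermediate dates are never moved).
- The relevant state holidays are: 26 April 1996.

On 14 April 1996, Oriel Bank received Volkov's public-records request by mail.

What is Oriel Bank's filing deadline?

23 days after 14 April 1996 is May 7, 1996.
Service was by mail, adding 3 days: May 7, 1996 + 3 days = May 10, 1996.
May 10, 1996 is a Friday and not a state holiday, so no extension applies.

May 10, 1996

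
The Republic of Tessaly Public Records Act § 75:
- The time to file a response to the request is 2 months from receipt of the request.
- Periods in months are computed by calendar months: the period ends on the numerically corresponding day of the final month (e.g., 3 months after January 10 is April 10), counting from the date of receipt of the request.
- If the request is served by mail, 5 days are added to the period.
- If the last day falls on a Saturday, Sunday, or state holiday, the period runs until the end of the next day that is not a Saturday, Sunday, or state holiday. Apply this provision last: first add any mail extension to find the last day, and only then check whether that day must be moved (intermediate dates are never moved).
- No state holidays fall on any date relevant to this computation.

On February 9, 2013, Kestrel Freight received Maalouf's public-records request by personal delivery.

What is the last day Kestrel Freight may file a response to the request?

2 months after February 9, 2013 is April 9, 2013.
Service was not by mail, so no mail extension applies.
April 9, 2013 is a Tuesday and not a state holiday, so no extension applies.

April 9, 2013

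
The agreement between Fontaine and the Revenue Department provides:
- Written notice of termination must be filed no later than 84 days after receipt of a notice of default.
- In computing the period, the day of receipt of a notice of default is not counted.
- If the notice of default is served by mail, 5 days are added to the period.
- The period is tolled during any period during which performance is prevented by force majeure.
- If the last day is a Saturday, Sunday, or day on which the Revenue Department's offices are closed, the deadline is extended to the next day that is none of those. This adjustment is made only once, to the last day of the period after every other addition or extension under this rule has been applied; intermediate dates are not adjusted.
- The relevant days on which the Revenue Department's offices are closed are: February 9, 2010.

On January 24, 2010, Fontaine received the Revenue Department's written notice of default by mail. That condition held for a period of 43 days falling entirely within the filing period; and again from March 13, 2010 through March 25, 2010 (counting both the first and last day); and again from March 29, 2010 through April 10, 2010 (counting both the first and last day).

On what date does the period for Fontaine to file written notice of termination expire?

July 1, 2010

84 days after January 24, 2010 is April 18, 2010.
Service was by mail, adding 5 days: April 18, 2010 + 5 days = April 23, 2010.
Tolling adds 43 days: April 23, 2010 + 43 days = June 5, 2010.
From March 13, 2010 through March 25, 2010 inclusive is 13 days; tolling adds 13 days: June 5, 2010 + 13 days = June 18, 2010.
From March 29, 2010 through April 10, 2010 inclusive is 13 days; tolling adds 13 days: June 18, 2010 + 13 days = July 1, 2010.
July 1, 2010 is a Thursday and not a day on which the Revenue Department's offices are closed, so no extension applies.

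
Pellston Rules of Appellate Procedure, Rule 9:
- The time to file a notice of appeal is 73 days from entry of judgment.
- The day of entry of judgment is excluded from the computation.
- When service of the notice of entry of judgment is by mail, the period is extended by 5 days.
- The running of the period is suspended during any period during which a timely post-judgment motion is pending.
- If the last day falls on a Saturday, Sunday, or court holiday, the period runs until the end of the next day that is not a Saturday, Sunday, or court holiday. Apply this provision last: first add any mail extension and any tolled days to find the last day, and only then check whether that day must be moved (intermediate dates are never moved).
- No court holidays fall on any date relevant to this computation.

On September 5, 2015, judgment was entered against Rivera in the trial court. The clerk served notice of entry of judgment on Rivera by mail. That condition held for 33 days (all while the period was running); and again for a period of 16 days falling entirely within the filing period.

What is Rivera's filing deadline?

73 days after September 5, 2015 is November 17, 2015.
Service was by mail, adding 5 days: November 17, 2015 + 5 days = November 22, 2015.
Tolling adds 33 days: November 22, 2015 + 33 days = December 25, 2015.
Tolling adds 16 days: December 25, 2015 + 16 days = January 10, 2016.
January 10, 2016 is Sunday. The next qualifying day is January 11, 2016.

January 11, 2016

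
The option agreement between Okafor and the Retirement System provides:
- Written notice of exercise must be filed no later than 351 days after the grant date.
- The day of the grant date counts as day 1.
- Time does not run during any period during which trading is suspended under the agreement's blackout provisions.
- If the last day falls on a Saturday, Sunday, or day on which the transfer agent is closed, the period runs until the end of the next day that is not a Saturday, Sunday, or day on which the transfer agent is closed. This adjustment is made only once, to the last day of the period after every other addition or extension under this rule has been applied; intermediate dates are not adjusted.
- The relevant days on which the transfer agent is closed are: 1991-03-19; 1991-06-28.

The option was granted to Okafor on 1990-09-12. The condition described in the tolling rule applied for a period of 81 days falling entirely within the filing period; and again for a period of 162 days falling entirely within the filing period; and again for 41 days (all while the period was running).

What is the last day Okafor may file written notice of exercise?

Counting 1990-09-12 as day 1, day 351 is August 28, 1991.
Tolling adds 81 days: August 28, 1991 + 81 days = November 17, 1991.
Tolling adds 162 days: November 17, 1991 + 162 days = April 27, 1992.
Tolling adds 41 days: April 27, 1992 + 41 days = June 7, 1992.
June 7, 1992 is Sunday. The next qualifying day is June 8, 1992.

June 8, 1992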